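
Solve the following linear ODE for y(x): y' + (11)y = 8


P(x) = 11, Q(x) = 8; integrating factor μ = e^(11x).
(μ y)' = 8e^(11x) ⇒ μ y = (8/11)e^(11x) + C.
Divide by μ: y = 8/11 + Ce^(-11x).


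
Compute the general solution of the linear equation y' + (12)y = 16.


P(x) = 12, Q(x) = 16; integrating factor μ = e^(12x).
(μ y)' = 16e^(12x) ⇒ μ y = (4/3)e^(12x) + C.
Divide by μ: y = 4/3 + Ce^(-12x).


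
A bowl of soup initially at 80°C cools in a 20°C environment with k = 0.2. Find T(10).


Newton's law: dT/dt = -k(T - T_a) has solution T(t) = T_a + (T₀ - T_a)e^(-kt).
Plug in T_a = 20, T₀ = 80, k = 0.2, t = 10: T(10) = 20 + (60)e^(-2.00) ≈ 28.1°C.


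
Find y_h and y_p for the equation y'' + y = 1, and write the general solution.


Homogeneous part: r² + 1 = 0 ⇒ r = ±1i, so y_h = C₁cos(x) + C₂sin(x).
Try constant y_p = A; plug in: 1A = 1 ⇒ A = 1.
General solution: y = C₁cos(x) + C₂sin(x) + 1.


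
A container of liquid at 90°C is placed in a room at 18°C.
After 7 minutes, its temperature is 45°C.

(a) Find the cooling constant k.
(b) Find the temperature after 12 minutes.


Newton's law: T(t) = T_a + (T₀ - T_a)e^(-kt).
(a) Use T(7) = 45: (45 - 18)/(90 - 18) = e^(-k·7), so k = -ln(0.375)/7 ≈ 0.1401.
(b) Apply k to t = 12: T(12) = 18 + (72)e^(-1.681) ≈ 31.4°C.


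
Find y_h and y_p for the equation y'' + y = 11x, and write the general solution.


Homogeneous: r² + 1 = 0 ⇒ r = ±1i, y_h = C₁cos(x) + C₂sin(x).
Polynomial forcing; try y_p = Ax + B. Then y_p'' + 1 y_p = 1(Ax + B) = 11x, so B = 0 and A = 11.
General solution: y = C₁cos(x) + C₂sin(x) + 11x.


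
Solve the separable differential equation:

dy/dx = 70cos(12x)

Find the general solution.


g(y) = 1, so integrate directly: y = ∫ 70cos(12x) dx = (35/6)sin(12x) + C.


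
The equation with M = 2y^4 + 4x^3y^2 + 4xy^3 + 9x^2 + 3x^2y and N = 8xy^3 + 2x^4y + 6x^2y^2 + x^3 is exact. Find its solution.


Check exactness: ∂M/∂y = 8y^3 + 8x^3y + 12xy^2 + 3x^2 and ∂N/∂x = 8y^3 + 8x^3y + 12xy^2 + 3x^2; equal, so the equation is exact.
Integrate M with respect to x (treating y as constant): ∫M dx = 2xy^4 + x^4y^2 + 2x^2y^3 + 3x^3 + x^3y + h(y).
Differentiate w.r.t. y and set equal to N: all terms match, so h'(y) = 0 and h is a constant absorbed into C.
General solution: 2xy^4 + x^4y^2 + 2x^2y^3 + 3x^3 + x^3y = C.


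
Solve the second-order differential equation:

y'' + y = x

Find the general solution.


Homogeneous: r² + 1 = 0 ⇒ r = ±1i, y_h = C₁cos(x) + C₂sin(x).
Polynomial forcing; try y_p = Ax + B. Then y_p'' + 1 y_p = 1(Ax + B) = x, so B = 0 and A = 1.
General solution: y = C₁cos(x) + C₂sin(x) + x.


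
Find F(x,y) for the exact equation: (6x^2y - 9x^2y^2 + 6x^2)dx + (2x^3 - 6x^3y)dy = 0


Check exactness: ∂M/∂y = 6x^2 - 18x^2y and ∂N/∂x = 6x^2 - 18x^2y; equal, so the equation is exact.
Integrate M with respect to x (treating y as constant): ∫M dx = 2x^3y - 3x^3y^2 + 2x^3 + h(y).
Differentiate w.r.t. y and set equal to N: all terms match, so h'(y) = 0 and h is a constant absorbed into C.
General solution: 2x^3y - 3x^3y^2 + 2x^3 = C.


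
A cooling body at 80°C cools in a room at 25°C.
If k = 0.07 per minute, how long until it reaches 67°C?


From T(t) = T_a + (T₀ - T_a)e^(-kt), set T(t) = 67:
(67 - 25) / (80 - 25) = e^(-0.07t), so t = -ln(0.764)/0.07 ≈ 3.9 minutes.


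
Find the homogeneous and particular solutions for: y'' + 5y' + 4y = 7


Characteristic roots of r² + 5r + 4 = 0 are -4, -1.
y_h = C₁e^(-4x) + C₂e^(-x).
Constant forcing; try y_p = A. Then 4A = 7 ⇒ A = 7/4.
General solution: y = C₁e^(-4x) + C₂e^(-x) + 7/4.


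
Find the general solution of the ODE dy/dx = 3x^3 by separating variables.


Integrate both sides with respect to x: y = ∫ 3x^3 dx = (3/4)x^4 + C.


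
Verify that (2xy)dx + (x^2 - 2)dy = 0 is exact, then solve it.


Check exactness: ∂M/∂y = 2x and ∂N/∂x = 2x; equal, so the equation is exact.
Integrate M with respect to x (treating y as constant): ∫M dx = x^2y + h(y).
Differentiate w.r.t. y and set equal to N: the x-dependent terms already match, leaving h'(y) = -2. Integrate: h(y) = -2y.
So F(x,y) = x^2y - 2y.
General solution: x^2y - 2y = C.


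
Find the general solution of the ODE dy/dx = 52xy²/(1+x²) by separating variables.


Separate: dy/y² = 52x/(1+x²) dx.
Integrate LHS: ∫ dy/y² = -1/y.
Integrate RHS via u = 1+x²: 26ln(1+x²) + C.
Result: -1/y = 26ln(1+x²) + C.


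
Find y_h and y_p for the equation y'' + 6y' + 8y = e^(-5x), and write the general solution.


Characteristic roots of r² + 6r + 8 = 0 are -2, -4.
y_h = C₁e^(-2x) + C₂e^(-4x).
Forcing exponent -5 is not a characteristic root; try y_p = Ae^(-5x).
Substitute: A·(25 + (6)·-5 + (8)) = A·3 = 1, so A = 1/3.
General solution: y = C₁e^(-2x) + C₂e^(-4x) + (1/3)e^(-5x).


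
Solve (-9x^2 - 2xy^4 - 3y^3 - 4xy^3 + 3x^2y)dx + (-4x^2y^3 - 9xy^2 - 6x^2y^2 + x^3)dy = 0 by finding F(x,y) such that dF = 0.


Check exactness: ∂M/∂y = -8xy^3 - 9y^2 - 12xy^2 + 3x^2 and ∂N/∂x = -8xy^3 - 9y^2 - 12xy^2 + 3x^2; equal, so the equation is exact.
Integrate M with respect to x (treating y as constant): ∫M dx = -3x^3 - x^2y^4 - 3xy^3 - 2x^2y^3 + x^3y + h(y).
Differentiate w.r.t. y and set equal to N: all terms match, so h'(y) = 0 and h is a constant absorbed into C.
General solution: -3x^3 - x^2y^4 - 3xy^3 - 2x^2y^3 + x^3y = C.


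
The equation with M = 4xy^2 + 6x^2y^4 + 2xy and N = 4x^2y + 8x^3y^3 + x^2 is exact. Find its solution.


Check exactness: ∂M/∂y = 8xy + 24x^2y^3 + 2x and ∂N/∂x = 8xy + 24x^2y^3 + 2x; equal, so the equation is exact.
Integrate M with respect to x (treating y as constant): ∫M dx = 2x^2y^2 + 2x^3y^4 + x^2y + h(y).
Differentiate w.r.t. y and set equal to N: all terms match, so h'(y) = 0 and h is a constant absorbed into C.
General solution: 2x^2y^2 + 2x^3y^4 + x^2y = C.


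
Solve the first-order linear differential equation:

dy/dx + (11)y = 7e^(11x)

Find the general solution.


P(x) = 11 ⇒ μ = e^(11x).
(μ y)' = 7e^(22x) ⇒ μ y = (7/22)e^(22x) + C.
Divide by μ: y = (7/22)e^(11x) + Ce^(-11x).


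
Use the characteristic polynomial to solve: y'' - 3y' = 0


Characteristic equation: r² - 3r = 0.
Factor: (r - 3)(r - 0) = 0 ⇒ r = 3, 0 (distinct real).
General solution: y = C₁e^(3x) + C₂.


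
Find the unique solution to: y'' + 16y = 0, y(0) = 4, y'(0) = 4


Characteristic roots of r² + 16 = 0 are ±4i, so y = C₁cos(4x) + C₂sin(4x).
Apply y(0) = 4: C₁ = 4. Differentiate and apply y'(0) = 4: 4·C₂ = 4, so C₂ = 1.
Particular solution: y = 4cos(4x) + sin(4x).


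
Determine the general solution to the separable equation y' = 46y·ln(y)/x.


Separate: dy/[y ln(y)] = 46 dx/x.
Substitute u = ln(y): du/u = 46 dx/x.
Integrate: ln|ln(y)| = 46ln|x| + C₀, hence ln(y) = C·x^46.


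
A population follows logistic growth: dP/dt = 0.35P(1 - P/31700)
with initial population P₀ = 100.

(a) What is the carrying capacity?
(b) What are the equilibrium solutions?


Logistic ODE dP/dt = 0.35P(1 - P/31700) has equilibria where dP/dt = 0, i.e. P = 0 or P = 31700.
The coefficient (1 - P/K) = 0 when P = K, identifying K = 31700 as the carrying capacity.
(a) K = 31700; (b) equilibria P = 0 and P = 31700.


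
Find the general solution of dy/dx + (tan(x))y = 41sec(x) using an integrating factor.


P(x) = tan(x) ⇒ μ = e^(∫tan(x)dx) = sec(x).
(sec(x) y)' = 41sec²(x) ⇒ sec(x) y = 41tan(x) + C.
Multiply by cos(x): y = 41sin(x) + C·cos(x).


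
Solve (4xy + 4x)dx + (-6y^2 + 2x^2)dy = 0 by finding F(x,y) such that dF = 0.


Check exactness: ∂M/∂y = 4x and ∂N/∂x = 4x; equal, so the equation is exact.
Integrate M with respect to x (treating y as constant): ∫M dx = 2x^2y + 2x^2 + h(y).
Differentiate w.r.t. y and set equal to N: the x-dependent terms already match, leaving h'(y) = -6y^2. Integrate: h(y) = -2y^3.
So F(x,y) = -2y^3 + 2x^2y + 2x^2.
General solution: -2y^3 + 2x^2y + 2x^2 = C.


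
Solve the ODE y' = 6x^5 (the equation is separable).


Integrate both sides with respect to x: y = ∫ 6x^5 dx = x^6 + C.


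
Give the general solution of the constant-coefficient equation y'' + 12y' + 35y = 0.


Characteristic equation: r² + 12r + 35 = 0.
Factor: (r + 5)(r + 7) = 0 ⇒ r = -5, -7 (distinct real).
General solution: y = C₁e^(-5x) + C₂e^(-7x).


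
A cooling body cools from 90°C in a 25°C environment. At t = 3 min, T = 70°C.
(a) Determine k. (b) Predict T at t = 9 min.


Newton's law: T(t) = T_a + (T₀ - T_a)e^(-kt).
(a) Use T(3) = 70: (70 - 25)/(90 - 25) = e^(-k·3), so k = -ln(0.692)/3 ≈ 0.1226.
(b) Apply k to t = 9: T(9) = 25 + (65)e^(-1.103) ≈ 46.6°C.


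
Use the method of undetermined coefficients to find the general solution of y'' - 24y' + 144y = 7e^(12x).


Characteristic polynomial (r - 12)² = 0; repeated root r = 12.
y_h = (C₁ + C₂x)e^(12x). Forcing matches the repeated root (resonance), so try y_p = Ax² e^(12x).
Substitute and solve for A: 2A = 7, so A = 7/2.
General solution: y = (C₁ + C₂x + (7/2)x²)e^(12x).


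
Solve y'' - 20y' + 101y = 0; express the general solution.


Characteristic equation: r² - 20r + 101 = 0.
Discriminant is negative; roots r = 10 ± 1i (complex conjugate pair).
General solution uses e^(α x)(C₁ cos(β x) + C₂ sin(β x)): y = e^(10x)(C₁cos(x) + C₂sin(x)).


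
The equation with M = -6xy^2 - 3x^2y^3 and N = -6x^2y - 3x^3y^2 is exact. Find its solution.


Check exactness: ∂M/∂y = -12xy - 9x^2y^2 and ∂N/∂x = -12xy - 9x^2y^2; equal, so the equation is exact.
Integrate M with respect to x (treating y as constant): ∫M dx = -3x^2y^2 - x^3y^3 + h(y).
Differentiate w.r.t. y and set equal to N: all terms match, so h'(y) = 0 and h is a constant absorbed into C.
General solution: -3x^2y^2 - x^3y^3 = C.


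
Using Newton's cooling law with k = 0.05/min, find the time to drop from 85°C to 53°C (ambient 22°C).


From T(t) = T_a + (T₀ - T_a)e^(-kt), set T(t) = 53:
(53 - 22) / (85 - 22) = e^(-0.05t), so t = -ln(0.492)/0.05 ≈ 14.2 minutes.


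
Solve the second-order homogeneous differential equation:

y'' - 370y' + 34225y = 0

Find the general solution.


Characteristic equation: r² - 370r + 34225 = 0, i.e. (r - 185)² = 0.
Repeated root r = 185; include an x factor for the second linearly independent solution.
General solution: y = (C₁ + C₂x)e^(185x).


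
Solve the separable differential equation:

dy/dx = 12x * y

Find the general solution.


Separate variables: dy/y = 12x dx.
Integrate: ln|y| = 6x^2 + C₀.
Exponentiate: y = Ce^(6x^2).


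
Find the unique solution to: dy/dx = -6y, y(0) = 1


General solution of y' = -6y is y = Ce^(-6x).
Apply y(0) = 1: C = 1.
Particular solution: y = e^(-6x).


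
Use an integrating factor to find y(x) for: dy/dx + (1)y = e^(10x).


P(x) = 1 ⇒ μ = e^(x).
(μ y)' = e^(11x) ⇒ μ y = e^(11x)/11 + C.
Divide by μ: y = (1/11)e^(10x) + Ce^(-x).


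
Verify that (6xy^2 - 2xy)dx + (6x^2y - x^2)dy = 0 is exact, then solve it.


Check exactness: ∂M/∂y = 12xy - 2x and ∂N/∂x = 12xy - 2x; equal, so the equation is exact.
Integrate M with respect to x (treating y as constant): ∫M dx = 3x^2y^2 - x^2y + h(y).
Differentiate w.r.t. y and set equal to N: all terms match, so h'(y) = 0 and h is a constant absorbed into C.
General solution: 3x^2y^2 - x^2y = C.


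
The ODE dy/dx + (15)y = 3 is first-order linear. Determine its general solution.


P(x) = 15, Q(x) = 3; integrating factor μ = e^(15x).
(μ y)' = 3e^(15x) ⇒ μ y = (1/5)e^(15x) + C.
Divide by μ: y = 1/5 + Ce^(-15x).


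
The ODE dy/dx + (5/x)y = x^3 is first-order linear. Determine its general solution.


P(x) = 5/x ⇒ μ = x^5.
(x^5 y)' = x^5·x^3 = x^8.
Integrate: x^5 y = x^9/(9) + C.
Solve for y: y = (1/9)x^4 + C/x^5.


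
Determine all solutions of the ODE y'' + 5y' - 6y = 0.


Characteristic equation: r² + 5r - 6 = 0.
Factor: (r - 1)(r + 6) = 0 ⇒ r = 1, -6 (distinct real).
General solution: y = C₁e^(x) + C₂e^(-6x).


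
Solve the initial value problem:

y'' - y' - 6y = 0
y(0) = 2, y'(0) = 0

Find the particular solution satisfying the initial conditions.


Characteristic roots of r² - r - 6 = 0 are 3, -2.
General solution y = c₁ e^(3x) + c₂ e^(-2x).
Apply y(0) = 2: c₁ + c₂ = 2. Apply y'(0) = 0: 3 c₁ - 2 c₂ = 0.
Solve: c₁ = 4/5, c₂ = 6/5.
Particular solution: y = (4/5)e^(3x) + (6/5)e^(-2x).


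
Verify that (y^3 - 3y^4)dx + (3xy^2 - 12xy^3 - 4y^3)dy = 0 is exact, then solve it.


Check exactness: ∂M/∂y = 3y^2 - 12y^3 and ∂N/∂x = 3y^2 - 12y^3; equal, so the equation is exact.
Integrate M with respect to x (treating y as constant): ∫M dx = xy^3 - 3xy^4 + h(y).
Differentiate w.r.t. y and set equal to N: the x-dependent terms already match, leaving h'(y) = -4y^3. Integrate: h(y) = -y^4.
So F(x,y) = xy^3 - 3xy^4 - y^4.
General solution: xy^3 - 3xy^4 - y^4 = C.


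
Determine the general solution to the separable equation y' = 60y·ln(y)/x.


Separate: dy/[y ln(y)] = 60 dx/x.
Substitute u = ln(y): du/u = 60 dx/x.
Integrate: ln|ln(y)| = 60ln|x| + C₀, hence ln(y) = C·x^60.


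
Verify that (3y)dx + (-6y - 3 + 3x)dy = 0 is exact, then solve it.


Check exactness: ∂M/∂y = 3 and ∂N/∂x = 3; equal, so the equation is exact.
Integrate M with respect to x (treating y as constant): ∫M dx = 3xy + h(y).
Differentiate w.r.t. y and set equal to N: the x-dependent terms already match, leaving h'(y) = -6y - 3. Integrate: h(y) = -3y^2 - 3y.
So F(x,y) = -3y^2 - 3y + 3xy.
General solution: -3y^2 - 3y + 3xy = C.


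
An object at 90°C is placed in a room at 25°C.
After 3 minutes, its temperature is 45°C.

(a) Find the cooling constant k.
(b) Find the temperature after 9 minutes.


Newton's law: T(t) = T_a + (T₀ - T_a)e^(-kt).
(a) Use T(3) = 45: (45 - 25)/(90 - 25) = e^(-k·3), so k = -ln(0.308)/3 ≈ 0.3929.
(b) Apply k to t = 9: T(9) = 25 + (65)e^(-3.536) ≈ 26.9°C.


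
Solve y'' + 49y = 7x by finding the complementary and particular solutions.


Homogeneous: r² + 49 = 0 ⇒ r = ±7i, y_h = C₁cos(7x) + C₂sin(7x).
Polynomial forcing; try y_p = Ax + B. Then y_p'' + 49 y_p = 49(Ax + B) = 7x, so B = 0 and A = 1/7.
General solution: y = C₁cos(7x) + C₂sin(7x) + (1/7)x.


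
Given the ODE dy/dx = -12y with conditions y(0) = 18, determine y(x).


General solution of y' = -12y is y = Ce^(-12x).
Apply y(0) = 18: C = 18.
Particular solution: y = 18e^(-12x).


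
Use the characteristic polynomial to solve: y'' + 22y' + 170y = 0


Characteristic equation: r² + 22r + 170 = 0.
Discriminant is negative; roots r = -11 ± 7i (complex conjugate pair).
General solution uses e^(α x)(C₁ cos(β x) + C₂ sin(β x)): y = e^(-11x)(C₁cos(7x) + C₂sin(7x)).


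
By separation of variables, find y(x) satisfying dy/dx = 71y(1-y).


Separate: dy/[y(1-y)] = 71 dx.
Partial fractions: 1/[y(1-y)] = 1/y + 1/(1-y).
Integrate: ln|y/(1-y)| = 71x + C₀.
Solve for y: y = 1/(1 + Ce^(-71x)).


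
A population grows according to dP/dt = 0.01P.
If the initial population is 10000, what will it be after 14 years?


The ODE dP/dt = 0.01P has solution P(t) = P(0)e^(0.01t).
Substitute P(0) = 10000 and t = 14: P(14) = 10000 e^(0.14) ≈ 11503.


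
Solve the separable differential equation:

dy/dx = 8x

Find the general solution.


Integrate both sides with respect to x: y = ∫ 8x dx = 4x^2 + C.


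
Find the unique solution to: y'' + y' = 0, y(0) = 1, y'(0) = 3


Characteristic roots of r² + r = 0 are -1, 0.
General solution y = c₁ e^(-x) + c₂.
Apply y(0) = 1: c₁ + c₂ = 1. Apply y'(0) = 3: -1 c₁ + 0 c₂ = 3.
Solve: c₁ = -3, c₂ = 4.
Particular solution: y = -3e^(-x) + 4.


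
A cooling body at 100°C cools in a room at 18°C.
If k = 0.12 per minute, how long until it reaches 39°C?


From T(t) = T_a + (T₀ - T_a)e^(-kt), set T(t) = 39:
(39 - 18) / (100 - 18) = e^(-0.12t), so t = -ln(0.256)/0.12 ≈ 11.4 minutes.


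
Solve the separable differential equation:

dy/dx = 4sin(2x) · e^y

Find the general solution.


Separate: e^(-y) dy = 4sin(2x) dx.
Integrate: -e^(-y) = -2cos(2x) + C₀.
Rearrange: e^(-y) = 2cos(2x) + C.


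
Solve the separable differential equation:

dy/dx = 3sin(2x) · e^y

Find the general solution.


Separate: e^(-y) dy = 3sin(2x) dx.
Integrate: -e^(-y) = -(3/2)cos(2x) + C₀.
Rearrange: e^(-y) = (3/2)cos(2x) + C.


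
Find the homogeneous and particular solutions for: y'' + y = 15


Homogeneous part: r² + 1 = 0 ⇒ r = ±1i, so y_h = C₁cos(x) + C₂sin(x).
Try constant y_p = A; plug in: 1A = 15 ⇒ A = 15.
General solution: y = C₁cos(x) + C₂sin(x) + 15.


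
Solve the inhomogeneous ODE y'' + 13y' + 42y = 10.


Characteristic roots of r² + 13r + 42 = 0 are -6, -7.
y_h = C₁e^(-6x) + C₂e^(-7x).
Constant forcing; try y_p = A. Then 42A = 10 ⇒ A = 5/21.
General solution: y = C₁e^(-6x) + C₂e^(-7x) + 5/21.


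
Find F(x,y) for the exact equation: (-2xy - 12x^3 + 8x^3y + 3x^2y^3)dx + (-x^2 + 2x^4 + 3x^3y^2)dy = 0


Check exactness: ∂M/∂y = -2x + 8x^3 + 9x^2y^2 and ∂N/∂x = -2x + 8x^3 + 9x^2y^2; equal, so the equation is exact.
Integrate M with respect to x (treating y as constant): ∫M dx = -x^2y - 3x^4 + 2x^4y + x^3y^3 + h(y).
Differentiate w.r.t. y and set equal to N: all terms match, so h'(y) = 0 and h is a constant absorbed into C.
General solution: -x^2y - 3x^4 + 2x^4y + x^3y^3 = C.


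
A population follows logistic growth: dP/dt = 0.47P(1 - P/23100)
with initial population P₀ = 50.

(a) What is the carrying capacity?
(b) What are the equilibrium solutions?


Logistic ODE dP/dt = 0.47P(1 - P/23100) has equilibria where dP/dt = 0, i.e. P = 0 or P = 23100.
The coefficient (1 - P/K) = 0 when P = K, identifying K = 23100 as the carrying capacity.
(a) K = 23100; (b) equilibria P = 0 and P = 23100.


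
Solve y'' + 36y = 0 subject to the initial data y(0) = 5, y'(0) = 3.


Characteristic roots of r² + 36 = 0 are ±6i, so y = C₁cos(6x) + C₂sin(6x).
Apply y(0) = 5: C₁ = 5. Differentiate and apply y'(0) = 3: 6·C₂ = 3, so C₂ = 1/2.
Particular solution: y = 5cos(6x) + (1/2)sin(6x).


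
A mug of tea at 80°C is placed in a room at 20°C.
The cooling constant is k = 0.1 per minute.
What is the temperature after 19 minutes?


Newton's law: dT/dt = -k(T - T_a) has solution T(t) = T_a + (T₀ - T_a)e^(-kt).
Plug in T_a = 20, T₀ = 80, k = 0.1, t = 19: T(19) = 20 + (60)e^(-1.90) ≈ 29.0°C.


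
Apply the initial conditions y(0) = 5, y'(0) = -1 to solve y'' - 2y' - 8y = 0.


Characteristic roots of r² - 2r - 8 = 0 are -2, 4.
General solution y = c₁ e^(-2x) + c₂ e^(4x).
Apply y(0) = 5: c₁ + c₂ = 5. Apply y'(0) = -1: -2 c₁ + 4 c₂ = -1.
Solve: c₁ = 7/2, c₂ = 3/2.
Particular solution: y = (7/2)e^(-2x) + (3/2)e^(4x).


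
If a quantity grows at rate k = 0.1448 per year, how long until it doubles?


Exponential growth: P(t) = P₀ e^(0.1448t). Set P(t)/P₀ = 2: e^(0.1448t) = 2.
Solve: t = ln(2)/0.1448 ≈ 4.79 years.


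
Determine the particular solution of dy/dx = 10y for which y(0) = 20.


General solution of y' = 10y is y = Ce^(10x).
Apply y(0) = 20: C = 20.
Particular solution: y = 20e^(10x).


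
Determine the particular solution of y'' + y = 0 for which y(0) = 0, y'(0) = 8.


Characteristic roots of r² + 1 = 0 are ±1i, so y = C₁cos(x) + C₂sin(x).
Apply y(0) = 0: C₁ = 0. Differentiate and apply y'(0) = 8: 1·C₂ = 8, so C₂ = 8.
Particular solution: y = 8sin(x).


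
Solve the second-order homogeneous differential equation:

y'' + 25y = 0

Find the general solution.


Characteristic equation: r² + 25 = 0.
Discriminant is negative; roots r = 0 ± 5i (complex conjugate pair).
General solution uses e^(α x)(C₁ cos(β x) + C₂ sin(β x)): y = C₁cos(5x) + C₂sin(5x).


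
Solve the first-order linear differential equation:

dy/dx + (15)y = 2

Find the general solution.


P(x) = 15, Q(x) = 2; integrating factor μ = e^(15x).
(μ y)' = 2e^(15x) ⇒ μ y = (2/15)e^(15x) + C.
Divide by μ: y = 2/15 + Ce^(-15x).


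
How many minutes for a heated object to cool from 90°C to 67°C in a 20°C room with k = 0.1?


From T(t) = T_a + (T₀ - T_a)e^(-kt), set T(t) = 67:
(67 - 20) / (90 - 20) = e^(-0.1t), so t = -ln(0.671)/0.1 ≈ 4.0 minutes.


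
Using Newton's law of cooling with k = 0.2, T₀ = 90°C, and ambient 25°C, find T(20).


Newton's law: dT/dt = -k(T - T_a) has solution T(t) = T_a + (T₀ - T_a)e^(-kt).
Plug in T_a = 25, T₀ = 90, k = 0.2, t = 20: T(20) = 25 + (65)e^(-4.00) ≈ 26.2°C.


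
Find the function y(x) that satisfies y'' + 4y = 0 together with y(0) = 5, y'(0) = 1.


Characteristic roots of r² + 4 = 0 are ±2i, so y = C₁cos(2x) + C₂sin(2x).
Apply y(0) = 5: C₁ = 5. Differentiate and apply y'(0) = 1: 2·C₂ = 1, so C₂ = 1/2.
Particular solution: y = 5cos(2x) + (1/2)sin(2x).


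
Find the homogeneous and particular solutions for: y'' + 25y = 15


Homogeneous part: r² + 25 = 0 ⇒ r = ±5i, so y_h = C₁cos(5x) + C₂sin(5x).
Try constant y_p = A; plug in: 25A = 15 ⇒ A = 3/5.
General solution: y = C₁cos(5x) + C₂sin(5x) + 3/5.


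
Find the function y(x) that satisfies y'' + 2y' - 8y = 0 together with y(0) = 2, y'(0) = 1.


Characteristic roots of r² + 2r - 8 = 0 are -4, 2.
General solution y = c₁ e^(-4x) + c₂ e^(2x).
Apply y(0) = 2: c₁ + c₂ = 2. Apply y'(0) = 1: -4 c₁ + 2 c₂ = 1.
Solve: c₁ = 1/2, c₂ = 3/2.
Particular solution: y = (1/2)e^(-4x) + (3/2)e^(2x).


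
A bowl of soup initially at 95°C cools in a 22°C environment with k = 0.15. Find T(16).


Newton's law: dT/dt = -k(T - T_a) has solution T(t) = T_a + (T₀ - T_a)e^(-kt).
Plug in T_a = 22, T₀ = 95, k = 0.15, t = 16: T(16) = 22 + (73)e^(-2.40) ≈ 28.6°C.


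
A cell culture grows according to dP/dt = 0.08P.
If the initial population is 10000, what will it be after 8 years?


The ODE dP/dt = 0.08P has solution P(t) = P(0)e^(0.08t).
Substitute P(0) = 10000 and t = 8: P(8) = 10000 e^(0.64) ≈ 18965.


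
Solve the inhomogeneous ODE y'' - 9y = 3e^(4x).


Characteristic roots of r² - 9 = 0 are -3, 3.
y_h = C₁e^(-3x) + C₂e^(3x).
Forcing exponent 4 is not a characteristic root; try y_p = Ae^(4x).
Substitute: A·(16 + (0)·4 + (-9)) = A·7 = 3, so A = 3/7.
General solution: y = C₁e^(-3x) + C₂e^(3x) + (3/7)e^(4x).


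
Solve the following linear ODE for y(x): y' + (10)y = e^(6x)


P(x) = 10 ⇒ μ = e^(10x).
(μ y)' = e^(16x) ⇒ μ y = e^(16x)/16 + C.
Divide by μ: y = (1/16)e^(6x) + Ce^(-10x).


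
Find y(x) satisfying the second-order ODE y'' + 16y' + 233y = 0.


Characteristic equation: r² + 16r + 233 = 0.
Discriminant is negative; roots r = -8 ± 13i (complex conjugate pair).
General solution uses e^(α x)(C₁ cos(β x) + C₂ sin(β x)): y = e^(-8x)(C₁cos(13x) + C₂sin(13x)).


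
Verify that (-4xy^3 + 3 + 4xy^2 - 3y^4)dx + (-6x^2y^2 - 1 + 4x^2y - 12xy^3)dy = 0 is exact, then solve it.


Check exactness: ∂M/∂y = -12xy^2 + 8xy - 12y^3 and ∂N/∂x = -12xy^2 + 8xy - 12y^3; equal, so the equation is exact.
Integrate M with respect to x (treating y as constant): ∫M dx = -2x^2y^3 + 3x + 2x^2y^2 - 3xy^4 + h(y).
Differentiate w.r.t. y and set equal to N: the x-dependent terms already match, leaving h'(y) = -1. Integrate: h(y) = -y.
So F(x,y) = -2x^2y^3 + 3x - y + 2x^2y^2 - 3xy^4.
General solution: -2x^2y^3 + 3x - y + 2x^2y^2 - 3xy^4 = C.


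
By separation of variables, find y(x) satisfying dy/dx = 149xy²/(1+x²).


Separate: dy/y² = 149x/(1+x²) dx.
Integrate LHS: ∫ dy/y² = -1/y.
Integrate RHS via u = 1+x²: (149/2)ln(1+x²) + C.
Result: -1/y = (149/2)ln(1+x²) + C.


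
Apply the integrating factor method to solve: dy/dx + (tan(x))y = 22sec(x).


P(x) = tan(x) ⇒ μ = e^(∫tan(x)dx) = sec(x).
(sec(x) y)' = 22sec²(x) ⇒ sec(x) y = 22tan(x) + C.
Multiply by cos(x): y = 22sin(x) + C·cos(x).


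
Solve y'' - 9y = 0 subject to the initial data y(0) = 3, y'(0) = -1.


Characteristic roots of r² - 9 = 0 are 3, -3.
General solution y = c₁ e^(3x) + c₂ e^(-3x).
Apply y(0) = 3: c₁ + c₂ = 3. Apply y'(0) = -1: 3 c₁ - 3 c₂ = -1.
Solve: c₁ = 4/3, c₂ = 5/3.
Particular solution: y = (4/3)e^(3x) + (5/3)e^(-3x).


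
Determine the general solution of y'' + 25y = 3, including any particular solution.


Homogeneous part: r² + 25 = 0 ⇒ r = ±5i, so y_h = C₁cos(5x) + C₂sin(5x).
Try constant y_p = A; plug in: 25A = 3 ⇒ A = 3/25.
General solution: y = C₁cos(5x) + C₂sin(5x) + 3/25.


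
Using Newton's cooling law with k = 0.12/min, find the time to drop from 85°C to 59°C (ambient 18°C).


From T(t) = T_a + (T₀ - T_a)e^(-kt), set T(t) = 59:
(59 - 18) / (85 - 18) = e^(-0.12t), so t = -ln(0.612)/0.12 ≈ 4.1 minutes.


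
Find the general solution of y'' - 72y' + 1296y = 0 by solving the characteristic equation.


Characteristic equation: r² - 72r + 1296 = 0, i.e. (r - 36)² = 0.
Repeated root r = 36; include an x factor for the second linearly independent solution.
General solution: y = (C₁ + C₂x)e^(36x).


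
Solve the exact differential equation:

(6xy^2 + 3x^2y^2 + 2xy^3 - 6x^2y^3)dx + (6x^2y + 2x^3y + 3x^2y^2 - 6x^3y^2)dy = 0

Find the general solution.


Check exactness: ∂M/∂y = 12xy + 6x^2y + 6xy^2 - 18x^2y^2 and ∂N/∂x = 12xy + 6x^2y + 6xy^2 - 18x^2y^2; equal, so the equation is exact.
Integrate M with respect to x (treating y as constant): ∫M dx = 3x^2y^2 + x^3y^2 + x^2y^3 - 2x^3y^3 + h(y).
Differentiate w.r.t. y and set equal to N: all terms match, so h'(y) = 0 and h is a constant absorbed into C.
General solution: 3x^2y^2 + x^3y^2 + x^2y^3 - 2x^3y^3 = C.


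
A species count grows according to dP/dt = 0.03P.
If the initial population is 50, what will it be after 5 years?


The ODE dP/dt = 0.03P has solution P(t) = P(0)e^(0.03t).
Substitute P(0) = 50 and t = 5: P(5) = 50 e^(0.15) ≈ 58.


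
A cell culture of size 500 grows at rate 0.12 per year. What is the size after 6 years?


The ODE dP/dt = 0.12P has solution P(t) = P(0)e^(0.12t).
Substitute P(0) = 500 and t = 6: P(6) = 500 e^(0.72) ≈ 1027.


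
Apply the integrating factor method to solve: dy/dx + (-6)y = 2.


P(x) = -6 ⇒ μ = e^(-6x).
(μ y)' = 2e^(-6x) ⇒ μ y = -(1/3)e^(-6x) + C.
Divide by μ: y = -1/3 + Ce^(6x).


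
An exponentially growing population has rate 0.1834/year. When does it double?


Exponential growth: P(t) = P₀ e^(0.1834t). Set P(t)/P₀ = 2: e^(0.1834t) = 2.
Solve: t = ln(2)/0.1834 ≈ 3.78 years.


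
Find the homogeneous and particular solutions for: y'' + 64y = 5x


Homogeneous: r² + 64 = 0 ⇒ r = ±8i, y_h = C₁cos(8x) + C₂sin(8x).
Polynomial forcing; try y_p = Ax + B. Then y_p'' + 64 y_p = 64(Ax + B) = 5x, so B = 0 and A = 5/64.
General solution: y = C₁cos(8x) + C₂sin(8x) + (5/64)x.


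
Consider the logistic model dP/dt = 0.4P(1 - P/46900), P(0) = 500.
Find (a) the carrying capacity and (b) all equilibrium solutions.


Logistic ODE dP/dt = 0.4P(1 - P/46900) has equilibria where dP/dt = 0, i.e. P = 0 or P = 46900.
The coefficient (1 - P/K) = 0 when P = K, identifying K = 46900 as the carrying capacity.
(a) K = 46900; (b) equilibria P = 0 and P = 46900.


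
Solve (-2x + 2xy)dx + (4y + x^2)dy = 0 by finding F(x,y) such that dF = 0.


Check exactness: ∂M/∂y = 2x and ∂N/∂x = 2x; equal, so the equation is exact.
Integrate M with respect to x (treating y as constant): ∫M dx = -x^2 + x^2y + h(y).
Differentiate w.r.t. y and set equal to N: the x-dependent terms already match, leaving h'(y) = 4y. Integrate: h(y) = 2y^2.
So F(x,y) = 2y^2 - x^2 + x^2y.
General solution: 2y^2 - x^2 + x^2y = C.


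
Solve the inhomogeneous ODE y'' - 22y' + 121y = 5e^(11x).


Characteristic polynomial (r - 11)² = 0; repeated root r = 11.
y_h = (C₁ + C₂x)e^(11x). Forcing matches the repeated root (resonance), so try y_p = Ax² e^(11x).
Substitute and solve for A: 2A = 5, so A = 5/2.
General solution: y = (C₁ + C₂x + (5/2)x²)e^(11x).


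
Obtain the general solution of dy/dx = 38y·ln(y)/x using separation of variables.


Separate: dy/[y ln(y)] = 38 dx/x.
Substitute u = ln(y): du/u = 38 dx/x.
Integrate: ln|ln(y)| = 38ln|x| + C₀, hence ln(y) = C·x^38.


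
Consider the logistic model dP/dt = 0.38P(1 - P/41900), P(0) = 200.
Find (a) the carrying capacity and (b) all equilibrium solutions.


Logistic ODE dP/dt = 0.38P(1 - P/41900) has equilibria where dP/dt = 0, i.e. P = 0 or P = 41900.
The coefficient (1 - P/K) = 0 when P = K, identifying K = 41900 as the carrying capacity.
(a) K = 41900; (b) equilibria P = 0 and P = 41900.


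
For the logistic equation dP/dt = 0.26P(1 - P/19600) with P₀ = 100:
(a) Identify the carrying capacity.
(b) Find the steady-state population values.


Logistic ODE dP/dt = 0.26P(1 - P/19600) has equilibria where dP/dt = 0, i.e. P = 0 or P = 19600.
The coefficient (1 - P/K) = 0 when P = K, identifying K = 19600 as the carrying capacity.
(a) K = 19600; (b) equilibria P = 0 and P = 19600.


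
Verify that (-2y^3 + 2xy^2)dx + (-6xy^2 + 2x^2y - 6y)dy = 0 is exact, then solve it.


Check exactness: ∂M/∂y = -6y^2 + 4xy and ∂N/∂x = -6y^2 + 4xy; equal, so the equation is exact.
Integrate M with respect to x (treating y as constant): ∫M dx = -2xy^3 + x^2y^2 + h(y).
Differentiate w.r.t. y and set equal to N: the x-dependent terms already match, leaving h'(y) = -6y. Integrate: h(y) = -3y^2.
So F(x,y) = -2xy^3 + x^2y^2 - 3y^2.
General solution: -2xy^3 + x^2y^2 - 3y^2 = C.


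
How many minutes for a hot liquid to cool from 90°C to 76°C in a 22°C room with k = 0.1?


From T(t) = T_a + (T₀ - T_a)e^(-kt), set T(t) = 76:
(76 - 22) / (90 - 22) = e^(-0.1t), so t = -ln(0.794)/0.1 ≈ 2.3 minutes.


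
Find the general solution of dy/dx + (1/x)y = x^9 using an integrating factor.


P(x) = 1/x ⇒ μ = x^1.
(x^1 y)' = x^1·x^9 = x^10.
Integrate: x^1 y = x^11/(11) + C.
Solve for y: y = (1/11)x^10 + C/x^1.


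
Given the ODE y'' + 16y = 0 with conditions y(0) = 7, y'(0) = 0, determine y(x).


Characteristic roots of r² + 16 = 0 are ±4i, so y = C₁cos(4x) + C₂sin(4x).
Apply y(0) = 7: C₁ = 7. Differentiate and apply y'(0) = 0: 4·C₂ = 0, so C₂ = 0.
Particular solution: y = 7cos(4x).


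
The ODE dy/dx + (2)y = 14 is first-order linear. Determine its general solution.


P(x) = 2, Q(x) = 14; integrating factor μ = e^(2x).
(μ y)' = 14e^(2x) ⇒ μ y = 7e^(2x) + C.
Divide by μ: y = 7 + Ce^(-2x).


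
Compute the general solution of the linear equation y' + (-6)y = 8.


P(x) = -6 ⇒ μ = e^(-6x).
(μ y)' = 8e^(-6x) ⇒ μ y = -(4/3)e^(-6x) + C.
Divide by μ: y = -4/3 + Ce^(6x).


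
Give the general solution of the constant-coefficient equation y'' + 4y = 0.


Characteristic equation: r² + 4 = 0.
Discriminant is negative; roots r = 0 ± 2i (complex conjugate pair).
General solution uses e^(α x)(C₁ cos(β x) + C₂ sin(β x)): y = C₁cos(2x) + C₂sin(2x).


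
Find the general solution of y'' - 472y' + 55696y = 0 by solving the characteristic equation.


Characteristic equation: r² - 472r + 55696 = 0, i.e. (r - 236)² = 0.
Repeated root r = 236; include an x factor for the second linearly independent solution.
General solution: y = (C₁ + C₂x)e^(236x).


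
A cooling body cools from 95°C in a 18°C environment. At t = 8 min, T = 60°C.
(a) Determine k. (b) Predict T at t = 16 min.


Newton's law: T(t) = T_a + (T₀ - T_a)e^(-kt).
(a) Use T(8) = 60: (60 - 18)/(95 - 18) = e^(-k·8), so k = -ln(0.545)/8 ≈ 0.0758.
(b) Apply k to t = 16: T(16) = 18 + (77)e^(-1.212) ≈ 40.9°C.


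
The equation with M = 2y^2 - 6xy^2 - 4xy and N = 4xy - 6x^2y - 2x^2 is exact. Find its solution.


Check exactness: ∂M/∂y = 4y - 12xy - 4x and ∂N/∂x = 4y - 12xy - 4x; equal, so the equation is exact.
Integrate M with respect to x (treating y as constant): ∫M dx = 2xy^2 - 3x^2y^2 - 2x^2y + h(y).
Differentiate w.r.t. y and set equal to N: all terms match, so h'(y) = 0 and h is a constant absorbed into C.
General solution: 2xy^2 - 3x^2y^2 - 2x^2y = C.


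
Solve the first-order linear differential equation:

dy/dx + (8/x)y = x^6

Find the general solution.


P(x) = 8/x ⇒ μ = x^8.
(x^8 y)' = x^8·x^6 = x^14.
Integrate: x^8 y = x^15/(15) + C.
Solve for y: y = (1/15)x^7 + C/x^8.


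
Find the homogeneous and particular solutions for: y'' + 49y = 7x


Homogeneous: r² + 49 = 0 ⇒ r = ±7i, y_h = C₁cos(7x) + C₂sin(7x).
Polynomial forcing; try y_p = Ax + B. Then y_p'' + 49 y_p = 49(Ax + B) = 7x, so B = 0 and A = 1/7.
General solution: y = C₁cos(7x) + C₂sin(7x) + (1/7)x.


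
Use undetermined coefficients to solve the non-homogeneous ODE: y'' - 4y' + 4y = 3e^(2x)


Characteristic polynomial (r - 2)² = 0; repeated root r = 2.
y_h = (C₁ + C₂x)e^(2x). Forcing matches the repeated root (resonance), so try y_p = Ax² e^(2x).
Substitute and solve for A: 2A = 3, so A = 3/2.
General solution: y = (C₁ + C₂x + (3/2)x²)e^(2x).


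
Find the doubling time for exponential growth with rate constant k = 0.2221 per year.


Exponential growth: P(t) = P₀ e^(0.2221t). Set P(t)/P₀ = 2: e^(0.2221t) = 2.
Solve: t = ln(2)/0.2221 ≈ 3.12 years.


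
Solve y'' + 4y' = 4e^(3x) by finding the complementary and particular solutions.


Characteristic roots of r² + 4r = 0 are 0, -4.
y_h = C₁ + C₂e^(-4x).
Forcing exponent 3 is not a characteristic root; try y_p = Ae^(3x).
Substitute: A·(9 + (4)·3 + (0)) = A·21 = 4, so A = 4/21.
General solution: y = C₁ + C₂e^(-4x) + (4/21)e^(3x).


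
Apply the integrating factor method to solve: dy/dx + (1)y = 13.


P(x) = 1, Q(x) = 13; integrating factor μ = e^(x).
(μ y)' = 13e^(x) ⇒ μ y = 13e^(x) + C.
Divide by μ: y = 13 + Ce^(-x).


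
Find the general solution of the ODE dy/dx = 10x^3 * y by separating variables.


Separate variables: dy/y = 10x^3 dx.
Integrate: ln|y| = (5/2)x^4 + C₀.
Exponentiate: y = Ce^((5/2)x^4).


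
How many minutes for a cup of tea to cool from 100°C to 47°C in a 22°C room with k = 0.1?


From T(t) = T_a + (T₀ - T_a)e^(-kt), set T(t) = 47:
(47 - 22) / (100 - 22) = e^(-0.1t), so t = -ln(0.321)/0.1 ≈ 11.4 minutes.


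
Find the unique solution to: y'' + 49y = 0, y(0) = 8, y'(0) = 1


Characteristic roots of r² + 49 = 0 are ±7i, so y = C₁cos(7x) + C₂sin(7x).
Apply y(0) = 8: C₁ = 8. Differentiate and apply y'(0) = 1: 7·C₂ = 1, so C₂ = 1/7.
Particular solution: y = 8cos(7x) + (1/7)sin(7x).


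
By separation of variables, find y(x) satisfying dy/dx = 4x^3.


Integrate both sides with respect to x: y = ∫ 4x^3 dx = x^4 + C.


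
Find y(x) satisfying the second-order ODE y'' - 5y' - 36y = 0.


Characteristic equation: r² - 5r - 36 = 0.
Factor: (r - 9)(r + 4) = 0 ⇒ r = 9, -4 (distinct real).
General solution: y = C₁e^(9x) + C₂e^(-4x).


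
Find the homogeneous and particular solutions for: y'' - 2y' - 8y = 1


Characteristic roots of r² - 2r - 8 = 0 are 4, -2.
y_h = C₁e^(4x) + C₂e^(-2x).
Forcing exponent 0 is not a characteristic root; try y_p = A.
Substitute: A·(0 + (-2)·0 + (-8)) = A·-8 = 1, so A = -1/8.
General solution: y = C₁e^(4x) + C₂e^(-2x) - 1/8.


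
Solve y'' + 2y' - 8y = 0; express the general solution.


Characteristic equation: r² + 2r - 8 = 0.
Factor: (r - 2)(r + 4) = 0 ⇒ r = 2, -4 (distinct real).
General solution: y = C₁e^(2x) + C₂e^(-4x).


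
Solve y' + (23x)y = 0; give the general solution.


P(x) = 23x ⇒ μ = e^((23/2)x²).
Q(x) = 0 so μ y is constant: y = Ce^(-(23/2)x²).


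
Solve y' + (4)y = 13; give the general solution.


P(x) = 4, Q(x) = 13; integrating factor μ = e^(4x).
(μ y)' = 13e^(4x) ⇒ μ y = (13/4)e^(4x) + C.
Divide by μ: y = 13/4 + Ce^(-4x).


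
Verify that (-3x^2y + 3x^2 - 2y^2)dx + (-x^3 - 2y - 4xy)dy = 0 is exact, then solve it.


Check exactness: ∂M/∂y = -3x^2 - 4y and ∂N/∂x = -3x^2 - 4y; equal, so the equation is exact.
Integrate M with respect to x (treating y as constant): ∫M dx = -x^3y + x^3 - 2xy^2 + h(y).
Differentiate w.r.t. y and set equal to N: the x-dependent terms already match, leaving h'(y) = -2y. Integrate: h(y) = -y^2.
So F(x,y) = -x^3y - y^2 + x^3 - 2xy^2.
General solution: -x^3y - y^2 + x^3 - 2xy^2 = C.


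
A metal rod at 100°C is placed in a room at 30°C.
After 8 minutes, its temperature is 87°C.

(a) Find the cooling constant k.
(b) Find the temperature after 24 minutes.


Newton's law: T(t) = T_a + (T₀ - T_a)e^(-kt).
(a) Use T(8) = 87: (87 - 30)/(100 - 30) = e^(-k·8), so k = -ln(0.814)/8 ≈ 0.0257.
(b) Apply k to t = 24: T(24) = 30 + (70)e^(-0.616) ≈ 67.8°C.


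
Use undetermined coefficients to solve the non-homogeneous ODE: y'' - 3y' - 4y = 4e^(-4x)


Characteristic roots of r² - 3r - 4 = 0 are 4, -1.
y_h = C₁e^(4x) + C₂e^(-x).
Forcing exponent -4 is not a characteristic root; try y_p = Ae^(-4x).
Substitute: A·(16 + (-3)·-4 + (-4)) = A·24 = 4, so A = 1/6.
General solution: y = C₁e^(4x) + C₂e^(-x) + (1/6)e^(-4x).


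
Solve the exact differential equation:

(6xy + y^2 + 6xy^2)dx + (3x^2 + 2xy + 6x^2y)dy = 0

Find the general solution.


Check exactness: ∂M/∂y = 6x + 2y + 12xy and ∂N/∂x = 6x + 2y + 12xy; equal, so the equation is exact.
Integrate M with respect to x (treating y as constant): ∫M dx = 3x^2y + xy^2 + 3x^2y^2 + h(y).
Differentiate w.r.t. y and set equal to N: all terms match, so h'(y) = 0 and h is a constant absorbed into C.
General solution: 3x^2y + xy^2 + 3x^2y^2 = C.


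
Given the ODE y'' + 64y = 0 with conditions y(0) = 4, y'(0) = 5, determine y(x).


Characteristic roots of r² + 64 = 0 are ±8i, so y = C₁cos(8x) + C₂sin(8x).
Apply y(0) = 4: C₁ = 4. Differentiate and apply y'(0) = 5: 8·C₂ = 5, so C₂ = 5/8.
Particular solution: y = 4cos(8x) + (5/8)sin(8x).


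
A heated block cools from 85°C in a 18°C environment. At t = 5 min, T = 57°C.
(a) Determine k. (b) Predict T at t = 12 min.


Newton's law: T(t) = T_a + (T₀ - T_a)e^(-kt).
(a) Use T(5) = 57: (57 - 18)/(85 - 18) = e^(-k·5), so k = -ln(0.582)/5 ≈ 0.1082.
(b) Apply k to t = 12: T(12) = 18 + (67)e^(-1.299) ≈ 36.3°C.


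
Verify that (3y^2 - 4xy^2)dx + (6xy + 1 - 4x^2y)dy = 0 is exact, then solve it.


Check exactness: ∂M/∂y = 6y - 8xy and ∂N/∂x = 6y - 8xy; equal, so the equation is exact.
Integrate M with respect to x (treating y as constant): ∫M dx = 3xy^2 - 2x^2y^2 + h(y).
Differentiate w.r.t. y and set equal to N: the x-dependent terms already match, leaving h'(y) = 1. Integrate: h(y) = y.
So F(x,y) = 3xy^2 + y - 2x^2y^2.
General solution: 3xy^2 + y - 2x^2y^2 = C.


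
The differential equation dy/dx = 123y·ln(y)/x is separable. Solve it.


Separate: dy/[y ln(y)] = 123 dx/x.
Substitute u = ln(y): du/u = 123 dx/x.
Integrate: ln|ln(y)| = 123ln|x| + C₀, hence ln(y) = C·x^123.


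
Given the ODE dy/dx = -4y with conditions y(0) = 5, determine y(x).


General solution of y' = -4y is y = Ce^(-4x).
Apply y(0) = 5: C = 5.
Particular solution: y = 5e^(-4x).


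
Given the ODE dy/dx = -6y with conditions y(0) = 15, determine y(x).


General solution of y' = -6y is y = Ce^(-6x).
Apply y(0) = 15: C = 15.
Particular solution: y = 15e^(-6x).


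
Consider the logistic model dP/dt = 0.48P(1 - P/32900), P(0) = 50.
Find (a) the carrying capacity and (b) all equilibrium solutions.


Logistic ODE dP/dt = 0.48P(1 - P/32900) has equilibria where dP/dt = 0, i.e. P = 0 or P = 32900.
The coefficient (1 - P/K) = 0 when P = K, identifying K = 32900 as the carrying capacity.
(a) K = 32900; (b) equilibria P = 0 and P = 32900.


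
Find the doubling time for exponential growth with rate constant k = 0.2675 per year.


Exponential growth: P(t) = P₀ e^(0.2675t). Set P(t)/P₀ = 2: e^(0.2675t) = 2.
Solve: t = ln(2)/0.2675 ≈ 2.59 years.
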